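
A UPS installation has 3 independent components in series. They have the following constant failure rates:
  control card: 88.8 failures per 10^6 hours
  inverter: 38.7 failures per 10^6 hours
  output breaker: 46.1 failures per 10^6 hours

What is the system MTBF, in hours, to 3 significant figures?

5760

Series of exponential components: λ_sys = Σ λ_i
λ_sys = 0.0000888 + 0.0000387 + 0.0000461 = 1.7360e-04 /h
MTBF = 1 / λ_sys = 5760 h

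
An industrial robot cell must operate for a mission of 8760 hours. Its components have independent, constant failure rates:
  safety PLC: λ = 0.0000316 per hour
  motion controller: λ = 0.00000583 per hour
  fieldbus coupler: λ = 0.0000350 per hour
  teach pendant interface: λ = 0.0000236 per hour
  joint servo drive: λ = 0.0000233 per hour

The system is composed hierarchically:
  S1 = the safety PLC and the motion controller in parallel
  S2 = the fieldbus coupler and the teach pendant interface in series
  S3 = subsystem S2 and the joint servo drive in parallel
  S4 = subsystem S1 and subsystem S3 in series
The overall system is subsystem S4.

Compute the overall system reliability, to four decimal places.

R(safety PLC) = exp(−0.0000316 × 8760) = 0.758194
R(motion controller) = exp(−0.00000583 × 8760) = 0.950211
R(fieldbus coupler) = exp(−0.0000350 × 8760) = 0.735945
R(teach pendant interface) = exp(−0.0000236 × 8760) = 0.813234
R(joint servo drive) = exp(−0.0000233 × 8760) = 0.815374
Parallel (safety PLC and motion controller): 1 − (1 − 0.758194)(1 − 0.950211) = 0.987961
Series (fieldbus coupler and teach pendant interface): 0.735945 × 0.813234 = 0.598495
Parallel ([0.598495] and joint servo drive): 1 − (1 − 0.598495)(1 − 0.815374) = 0.925872
Series ([0.987961] and [0.925872]): 0.987961 × 0.925872 = 0.9147

0.9147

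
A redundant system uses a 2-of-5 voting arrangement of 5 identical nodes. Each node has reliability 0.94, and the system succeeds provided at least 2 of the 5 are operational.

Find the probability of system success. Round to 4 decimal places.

0.9999

R = Σ_{i=2}^{5} C(5,i) p^i (1−p)^{5−i} with p = 0.94
C(5,2)·0.94^2·0.06^3 = 0.001909
C(5,3)·0.94^3·0.06^2 = 0.029901
C(5,4)·0.94^4·0.06^1 = 0.234225
C(5,5)·0.94^5·0.06^0 = 0.733904
Sum = 0.9999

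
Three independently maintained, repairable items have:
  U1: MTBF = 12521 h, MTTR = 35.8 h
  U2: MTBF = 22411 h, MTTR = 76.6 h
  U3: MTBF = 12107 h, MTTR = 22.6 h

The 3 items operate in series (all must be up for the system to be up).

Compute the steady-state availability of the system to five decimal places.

A(U1) = MTBF/(MTBF+MTTR) = 12521/(12521+35.8) = 0.997149
A(U2) = MTBF/(MTBF+MTTR) = 22411/(22411+76.6) = 0.996594
A(U3) = MTBF/(MTBF+MTTR) = 12107/(12107+22.6) = 0.998137
Series availability: 0.997149 × 0.996594 × 0.998137 = 0.99190

0.99190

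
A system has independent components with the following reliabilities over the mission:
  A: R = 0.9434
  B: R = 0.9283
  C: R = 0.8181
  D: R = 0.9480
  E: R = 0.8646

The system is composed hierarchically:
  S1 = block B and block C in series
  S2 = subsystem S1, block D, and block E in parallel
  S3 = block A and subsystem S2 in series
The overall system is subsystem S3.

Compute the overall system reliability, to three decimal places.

Series (B and C): 0.92830 × 0.81810 = 0.75944
Parallel ([0.75944], D, and E): 1 − (1 − 0.75944)(1 − 0.94800)(1 − 0.86460) = 0.99831
Series (A and [0.99831]): 0.94340 × 0.99831 = 0.942

0.942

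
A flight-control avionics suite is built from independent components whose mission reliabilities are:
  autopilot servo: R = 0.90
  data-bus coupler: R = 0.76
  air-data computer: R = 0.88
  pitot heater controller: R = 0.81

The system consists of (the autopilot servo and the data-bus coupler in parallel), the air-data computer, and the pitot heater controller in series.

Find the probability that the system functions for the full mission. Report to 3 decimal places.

0.696

Parallel (autopilot servo and data-bus coupler): 1 − (1 − 0.90000)(1 − 0.76000) = 0.97600
Series ([0.97600], air-data computer, and pitot heater controller): 0.97600 × 0.88000 × 0.81000 = 0.696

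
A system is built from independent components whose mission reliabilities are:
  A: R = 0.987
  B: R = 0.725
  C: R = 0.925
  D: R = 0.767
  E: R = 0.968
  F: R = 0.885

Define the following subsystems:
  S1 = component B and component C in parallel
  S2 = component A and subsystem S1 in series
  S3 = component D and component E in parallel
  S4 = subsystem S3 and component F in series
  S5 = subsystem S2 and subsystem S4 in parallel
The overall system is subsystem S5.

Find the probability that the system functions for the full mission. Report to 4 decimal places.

Parallel (B and C): 1 − (1 − 0.725000)(1 − 0.925000) = 0.979375
Series (A and [0.979375]): 0.987000 × 0.979375 = 0.966643
Parallel (D and E): 1 − (1 − 0.767000)(1 − 0.968000) = 0.992544
Series ([0.992544] and F): 0.992544 × 0.885000 = 0.878401
Parallel ([0.966643] and [0.878401]): 1 − (1 − 0.966643)(1 − 0.878401) = 0.9959

0.9959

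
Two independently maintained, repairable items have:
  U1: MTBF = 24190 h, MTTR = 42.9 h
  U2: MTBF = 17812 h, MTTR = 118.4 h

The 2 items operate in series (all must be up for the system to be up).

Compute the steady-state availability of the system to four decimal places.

0.9916

A(U1) = MTBF/(MTBF+MTTR) = 24190/(24190+42.9) = 0.998230
A(U2) = MTBF/(MTBF+MTTR) = 17812/(17812+118.4) = 0.993397
Series availability: 0.998230 × 0.993397 = 0.9916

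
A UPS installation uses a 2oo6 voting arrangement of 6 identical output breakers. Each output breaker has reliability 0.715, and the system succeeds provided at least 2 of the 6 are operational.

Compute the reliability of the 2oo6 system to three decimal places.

0.991

R = Σ_{i=2}^{6} C(6,i) p^i (1−p)^{6−i} with p = 0.715
C(6,2)·0.715^2·0.285^4 = 0.05059
C(6,3)·0.715^3·0.285^3 = 0.16923
C(6,4)·0.715^4·0.285^2 = 0.31842
C(6,5)·0.715^5·0.285^1 = 0.31954
C(6,6)·0.715^6·0.285^0 = 0.13361
Sum = 0.991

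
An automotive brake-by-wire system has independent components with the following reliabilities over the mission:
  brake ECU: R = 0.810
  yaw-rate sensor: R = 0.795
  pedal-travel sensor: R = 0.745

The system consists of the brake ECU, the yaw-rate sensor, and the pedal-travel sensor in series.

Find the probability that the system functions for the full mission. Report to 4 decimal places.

Series (brake ECU, yaw-rate sensor, and pedal-travel sensor): 0.810000 × 0.795000 × 0.745000 = 0.4797

0.4797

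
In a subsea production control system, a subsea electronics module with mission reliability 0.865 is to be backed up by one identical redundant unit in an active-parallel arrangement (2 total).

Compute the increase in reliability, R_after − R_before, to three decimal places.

R_before = 0.865
R_after = 1 − (1 − 0.865)^2 = 0.982
ΔR = 0.982 − 0.865 = 0.117

0.117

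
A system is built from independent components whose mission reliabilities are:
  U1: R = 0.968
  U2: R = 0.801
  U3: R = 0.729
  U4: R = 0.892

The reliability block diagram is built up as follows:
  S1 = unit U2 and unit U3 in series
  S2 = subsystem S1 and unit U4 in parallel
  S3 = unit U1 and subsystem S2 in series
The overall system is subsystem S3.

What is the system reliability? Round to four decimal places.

0.9245

Series (U2 and U3): 0.801000 × 0.729000 = 0.583929
Parallel ([0.583929] and U4): 1 − (1 − 0.583929)(1 − 0.892000) = 0.955064
Series (U1 and [0.955064]): 0.968000 × 0.955064 = 0.9245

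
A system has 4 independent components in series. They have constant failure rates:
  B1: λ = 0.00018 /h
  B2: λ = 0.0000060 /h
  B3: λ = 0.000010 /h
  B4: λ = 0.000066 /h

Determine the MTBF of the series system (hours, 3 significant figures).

Series of exponential components: λ_sys = Σ λ_i
λ_sys = 0.00018 + 0.0000060 + 0.000010 + 0.000066 = 2.6200e-04 /h
MTBF = 1 / λ_sys = 3820 h

3820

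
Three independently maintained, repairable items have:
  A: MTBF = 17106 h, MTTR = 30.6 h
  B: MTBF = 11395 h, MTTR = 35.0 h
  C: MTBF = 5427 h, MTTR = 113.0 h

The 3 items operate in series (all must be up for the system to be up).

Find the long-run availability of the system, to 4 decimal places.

0.9749

A(A) = MTBF/(MTBF+MTTR) = 17106/(17106+30.6) = 0.998214
A(B) = MTBF/(MTBF+MTTR) = 11395/(11395+35.0) = 0.996938
A(C) = MTBF/(MTBF+MTTR) = 5427/(5427+113.0) = 0.979603
Series availability: 0.998214 × 0.996938 × 0.979603 = 0.9749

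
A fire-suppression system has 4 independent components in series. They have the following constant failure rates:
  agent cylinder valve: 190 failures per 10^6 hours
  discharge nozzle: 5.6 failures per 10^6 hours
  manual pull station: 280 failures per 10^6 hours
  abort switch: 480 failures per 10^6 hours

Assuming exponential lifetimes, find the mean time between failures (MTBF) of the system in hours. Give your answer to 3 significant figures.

1050

Series of exponential components: λ_sys = Σ λ_i
λ_sys = 0.00019 + 0.0000056 + 0.00028 + 0.00048 = 9.5560e-04 /h
MTBF = 1 / λ_sys = 1050 h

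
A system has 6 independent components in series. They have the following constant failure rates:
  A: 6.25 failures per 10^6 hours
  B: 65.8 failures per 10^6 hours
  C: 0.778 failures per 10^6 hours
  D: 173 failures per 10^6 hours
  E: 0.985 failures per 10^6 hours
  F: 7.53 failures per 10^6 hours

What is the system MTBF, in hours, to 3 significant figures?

Series of exponential components: λ_sys = Σ λ_i
λ_sys = 0.00000625 + 0.0000658 + 0.000000778 + 0.000173 + 0.000000985 + 0.00000753 = 2.5434e-04 /h
MTBF = 1 / λ_sys = 3930 h

3930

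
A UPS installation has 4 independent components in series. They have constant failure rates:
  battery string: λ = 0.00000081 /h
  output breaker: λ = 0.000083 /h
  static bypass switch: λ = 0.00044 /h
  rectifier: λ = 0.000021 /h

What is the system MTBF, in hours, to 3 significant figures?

1840

Series of exponential components: λ_sys = Σ λ_i
λ_sys = 0.00000081 + 0.000083 + 0.00044 + 0.000021 = 5.4481e-04 /h
MTBF = 1 / λ_sys = 1840 h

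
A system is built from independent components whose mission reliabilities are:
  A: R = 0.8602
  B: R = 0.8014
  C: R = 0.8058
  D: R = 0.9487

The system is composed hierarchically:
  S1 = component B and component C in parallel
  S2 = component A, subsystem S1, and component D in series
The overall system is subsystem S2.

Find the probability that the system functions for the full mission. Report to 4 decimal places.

0.7846

Parallel (B and C): 1 − (1 − 0.801400)(1 − 0.805800) = 0.961432
Series (A, [0.961432], and D): 0.860200 × 0.961432 × 0.948700 = 0.7846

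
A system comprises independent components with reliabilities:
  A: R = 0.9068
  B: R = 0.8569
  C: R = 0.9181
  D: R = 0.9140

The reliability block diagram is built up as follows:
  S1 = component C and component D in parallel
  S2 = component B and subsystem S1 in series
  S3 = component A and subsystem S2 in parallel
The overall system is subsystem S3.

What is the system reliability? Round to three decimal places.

0.986

Parallel (C and D): 1 − (1 − 0.91810)(1 − 0.91400) = 0.99296
Series (B and [0.99296]): 0.85690 × 0.99296 = 0.85087
Parallel (A and [0.85087]): 1 − (1 − 0.90680)(1 − 0.85087) = 0.986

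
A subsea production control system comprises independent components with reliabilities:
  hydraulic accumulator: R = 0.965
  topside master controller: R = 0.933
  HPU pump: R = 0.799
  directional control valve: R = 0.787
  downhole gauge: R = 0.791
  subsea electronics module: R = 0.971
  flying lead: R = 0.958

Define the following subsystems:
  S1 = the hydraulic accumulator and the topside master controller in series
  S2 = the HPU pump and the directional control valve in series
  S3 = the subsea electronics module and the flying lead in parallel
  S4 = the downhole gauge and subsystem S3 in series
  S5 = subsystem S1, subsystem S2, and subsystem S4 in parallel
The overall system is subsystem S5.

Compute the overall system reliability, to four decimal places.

Series (hydraulic accumulator and topside master controller): 0.965000 × 0.933000 = 0.900345
Series (HPU pump and directional control valve): 0.799000 × 0.787000 = 0.628813
Parallel (subsea electronics module and flying lead): 1 − (1 − 0.971000)(1 − 0.958000) = 0.998782
Series (downhole gauge and [0.998782]): 0.791000 × 0.998782 = 0.790037
Parallel ([0.900345], [0.628813], and [0.790037]): 1 − (1 − 0.900345)(1 − 0.628813)(1 − 0.790037) = 0.9922

0.9922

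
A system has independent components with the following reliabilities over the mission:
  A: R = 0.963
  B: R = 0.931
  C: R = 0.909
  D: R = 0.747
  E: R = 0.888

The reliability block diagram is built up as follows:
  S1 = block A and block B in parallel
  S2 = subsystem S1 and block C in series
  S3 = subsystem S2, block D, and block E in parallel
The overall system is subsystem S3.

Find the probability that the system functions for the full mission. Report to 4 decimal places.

0.9974

Parallel (A and B): 1 − (1 − 0.963000)(1 − 0.931000) = 0.997447
Series ([0.997447] and C): 0.997447 × 0.909000 = 0.906679
Parallel ([0.906679], D, and E): 1 − (1 − 0.906679)(1 − 0.747000)(1 − 0.888000) = 0.9974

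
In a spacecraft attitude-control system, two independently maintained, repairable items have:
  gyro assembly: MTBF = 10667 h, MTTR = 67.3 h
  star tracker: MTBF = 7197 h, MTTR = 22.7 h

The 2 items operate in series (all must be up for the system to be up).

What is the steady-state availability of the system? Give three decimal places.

0.991

A(gyro assembly) = MTBF/(MTBF+MTTR) = 10667/(10667+67.3) = 0.993730
A(star tracker) = MTBF/(MTBF+MTTR) = 7197/(7197+22.7) = 0.996856
Series availability: 0.993730 × 0.996856 = 0.991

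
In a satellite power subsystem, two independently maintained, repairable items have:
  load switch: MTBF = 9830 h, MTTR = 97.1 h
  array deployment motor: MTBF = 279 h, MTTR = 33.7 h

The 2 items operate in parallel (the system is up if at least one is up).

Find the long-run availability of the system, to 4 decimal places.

A(load switch) = MTBF/(MTBF+MTTR) = 9830/(9830+97.1) = 0.990219
A(array deployment motor) = MTBF/(MTBF+MTTR) = 279/(279+33.7) = 0.892229
Parallel availability: 1 − (1 − 0.990219)(1 − 0.892229) = 0.9989

0.9989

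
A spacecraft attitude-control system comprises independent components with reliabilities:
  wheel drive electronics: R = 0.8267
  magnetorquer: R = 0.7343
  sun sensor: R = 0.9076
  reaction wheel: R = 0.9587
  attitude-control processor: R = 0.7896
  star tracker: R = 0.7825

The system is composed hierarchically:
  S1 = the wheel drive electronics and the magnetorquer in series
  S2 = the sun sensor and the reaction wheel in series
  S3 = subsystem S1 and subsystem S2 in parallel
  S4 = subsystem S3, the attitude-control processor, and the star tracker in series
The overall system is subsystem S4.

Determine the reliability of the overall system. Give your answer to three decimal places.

0.586

Series (wheel drive electronics and magnetorquer): 0.82670 × 0.73430 = 0.60705
Series (sun sensor and reaction wheel): 0.90760 × 0.95870 = 0.87012
Parallel ([0.60705] and [0.87012]): 1 − (1 − 0.60705)(1 − 0.87012) = 0.94896
Series ([0.94896], attitude-control processor, and star tracker): 0.94896 × 0.78960 × 0.78250 = 0.586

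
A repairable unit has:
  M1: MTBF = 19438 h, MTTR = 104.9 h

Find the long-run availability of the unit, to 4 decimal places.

A(M1) = MTBF/(MTBF+MTTR) = 19438/(19438+104.9) = 0.9946

0.9946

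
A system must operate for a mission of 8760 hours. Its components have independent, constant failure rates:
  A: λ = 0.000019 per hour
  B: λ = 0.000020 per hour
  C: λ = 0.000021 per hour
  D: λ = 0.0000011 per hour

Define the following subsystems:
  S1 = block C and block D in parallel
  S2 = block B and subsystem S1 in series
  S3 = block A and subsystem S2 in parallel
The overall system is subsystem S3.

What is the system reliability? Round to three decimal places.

0.975

R(A) = exp(−0.000019 × 8760) = 0.84667
R(B) = exp(−0.000020 × 8760) = 0.83929
R(C) = exp(−0.000021 × 8760) = 0.83197
R(D) = exp(−0.0000011 × 8760) = 0.99041
Parallel (C and D): 1 − (1 − 0.83197)(1 − 0.99041) = 0.99839
Series (B and [0.99839]): 0.83929 × 0.99839 = 0.83794
Parallel (A and [0.83794]): 1 − (1 − 0.84667)(1 − 0.83794) = 0.975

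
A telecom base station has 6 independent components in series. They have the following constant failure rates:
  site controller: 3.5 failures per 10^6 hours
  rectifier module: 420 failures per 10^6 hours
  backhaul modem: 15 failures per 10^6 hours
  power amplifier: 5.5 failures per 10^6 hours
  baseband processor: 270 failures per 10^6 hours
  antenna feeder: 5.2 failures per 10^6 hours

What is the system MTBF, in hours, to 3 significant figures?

Series of exponential components: λ_sys = Σ λ_i
λ_sys = 0.0000035 + 0.00042 + 0.000015 + 0.0000055 + 0.00027 + 0.0000052 = 7.1920e-04 /h
MTBF = 1 / λ_sys = 1390 h

1390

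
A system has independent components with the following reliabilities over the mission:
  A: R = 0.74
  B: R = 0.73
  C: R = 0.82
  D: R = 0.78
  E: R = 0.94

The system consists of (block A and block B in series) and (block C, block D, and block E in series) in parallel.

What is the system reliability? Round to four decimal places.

Series (A and B): 0.740000 × 0.730000 = 0.540200
Series (C, D, and E): 0.820000 × 0.780000 × 0.940000 = 0.601224
Parallel ([0.540200] and [0.601224]): 1 − (1 − 0.540200)(1 − 0.601224) = 0.8166

0.8166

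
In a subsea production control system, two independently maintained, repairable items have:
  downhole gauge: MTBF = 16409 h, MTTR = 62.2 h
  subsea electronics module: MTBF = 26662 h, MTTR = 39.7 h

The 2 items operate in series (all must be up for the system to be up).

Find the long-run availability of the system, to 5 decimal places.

0.99474

A(downhole gauge) = MTBF/(MTBF+MTTR) = 16409/(16409+62.2) = 0.996224
A(subsea electronics module) = MTBF/(MTBF+MTTR) = 26662/(26662+39.7) = 0.998513
Series availability: 0.996224 × 0.998513 = 0.99474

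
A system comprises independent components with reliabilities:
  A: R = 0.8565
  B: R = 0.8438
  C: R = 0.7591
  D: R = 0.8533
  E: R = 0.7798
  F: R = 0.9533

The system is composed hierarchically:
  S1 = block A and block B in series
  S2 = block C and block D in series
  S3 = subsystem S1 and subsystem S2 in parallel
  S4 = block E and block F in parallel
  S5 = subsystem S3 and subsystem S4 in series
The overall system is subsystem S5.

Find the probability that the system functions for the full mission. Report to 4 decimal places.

0.8930

Series (A and B): 0.856500 × 0.843800 = 0.722715
Series (C and D): 0.759100 × 0.853300 = 0.647740
Parallel ([0.722715] and [0.647740]): 1 − (1 − 0.722715)(1 − 0.647740) = 0.902324
Parallel (E and F): 1 − (1 − 0.779800)(1 − 0.953300) = 0.989717
Series ([0.902324] and [0.989717]): 0.902324 × 0.989717 = 0.8930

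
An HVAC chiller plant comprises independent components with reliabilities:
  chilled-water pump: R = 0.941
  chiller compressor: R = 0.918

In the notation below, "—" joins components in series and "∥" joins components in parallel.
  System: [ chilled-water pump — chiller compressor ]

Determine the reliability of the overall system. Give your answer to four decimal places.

Series (chilled-water pump and chiller compressor): 0.941000 × 0.918000 = 0.8638

0.8638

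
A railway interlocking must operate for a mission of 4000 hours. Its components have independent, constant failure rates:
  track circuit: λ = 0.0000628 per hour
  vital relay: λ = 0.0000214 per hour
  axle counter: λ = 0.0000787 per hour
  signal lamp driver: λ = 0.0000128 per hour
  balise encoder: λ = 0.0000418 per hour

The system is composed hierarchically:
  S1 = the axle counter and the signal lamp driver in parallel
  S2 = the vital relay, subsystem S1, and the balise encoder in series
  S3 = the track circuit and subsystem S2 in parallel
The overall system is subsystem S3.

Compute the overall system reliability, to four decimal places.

0.9481

R(track circuit) = exp(−0.0000628 × 4000) = 0.777867
R(vital relay) = exp(−0.0000214 × 4000) = 0.917961
R(axle counter) = exp(−0.0000787 × 4000) = 0.729935
R(signal lamp driver) = exp(−0.0000128 × 4000) = 0.950089
R(balise encoder) = exp(−0.0000418 × 4000) = 0.846030
Parallel (axle counter and signal lamp driver): 1 − (1 − 0.729935)(1 − 0.950089) = 0.986521
Series (vital relay, [0.986521], and balise encoder): 0.917961 × 0.986521 × 0.846030 = 0.766154
Parallel (track circuit and [0.766154]): 1 − (1 − 0.777867)(1 − 0.766154) = 0.9481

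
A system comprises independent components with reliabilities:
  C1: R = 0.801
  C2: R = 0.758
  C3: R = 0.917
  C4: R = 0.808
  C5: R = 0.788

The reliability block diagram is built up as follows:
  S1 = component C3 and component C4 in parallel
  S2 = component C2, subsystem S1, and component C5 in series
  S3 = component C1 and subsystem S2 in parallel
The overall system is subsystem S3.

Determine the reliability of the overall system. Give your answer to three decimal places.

0.918

Parallel (C3 and C4): 1 − (1 − 0.91700)(1 − 0.80800) = 0.98406
Series (C2, [0.98406], and C5): 0.75800 × 0.98406 × 0.78800 = 0.58778
Parallel (C1 and [0.58778]): 1 − (1 − 0.80100)(1 − 0.58778) = 0.918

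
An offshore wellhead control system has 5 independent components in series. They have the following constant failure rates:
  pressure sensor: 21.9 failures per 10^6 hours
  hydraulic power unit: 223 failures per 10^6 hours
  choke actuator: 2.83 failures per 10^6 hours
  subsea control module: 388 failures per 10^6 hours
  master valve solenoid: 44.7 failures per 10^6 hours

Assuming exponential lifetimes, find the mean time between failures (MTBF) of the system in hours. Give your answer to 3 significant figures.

Series of exponential components: λ_sys = Σ λ_i
λ_sys = 0.0000219 + 0.000223 + 0.00000283 + 0.000388 + 0.0000447 = 6.8043e-04 /h
MTBF = 1 / λ_sys = 1470 h

1470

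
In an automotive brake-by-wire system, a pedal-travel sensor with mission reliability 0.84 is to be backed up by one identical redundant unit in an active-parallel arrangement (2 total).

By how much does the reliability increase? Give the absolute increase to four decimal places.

0.1344

R_before = 0.84
R_after = 1 − (1 − 0.84)^2 = 0.9744
ΔR = 0.9744 − 0.84 = 0.1344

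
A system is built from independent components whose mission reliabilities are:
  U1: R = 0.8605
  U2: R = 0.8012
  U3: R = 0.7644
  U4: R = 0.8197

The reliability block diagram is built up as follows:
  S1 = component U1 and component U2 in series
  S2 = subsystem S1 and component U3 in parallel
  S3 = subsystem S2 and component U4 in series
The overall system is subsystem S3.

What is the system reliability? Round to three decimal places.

0.760

Series (U1 and U2): 0.86050 × 0.80120 = 0.68943
Parallel ([0.68943] and U3): 1 − (1 − 0.68943)(1 − 0.76440) = 0.92683
Series ([0.92683] and U4): 0.92683 × 0.81970 = 0.760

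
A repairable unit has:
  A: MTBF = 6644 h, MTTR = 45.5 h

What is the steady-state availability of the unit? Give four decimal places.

A(A) = MTBF/(MTBF+MTTR) = 6644/(6644+45.5) = 0.9932

0.9932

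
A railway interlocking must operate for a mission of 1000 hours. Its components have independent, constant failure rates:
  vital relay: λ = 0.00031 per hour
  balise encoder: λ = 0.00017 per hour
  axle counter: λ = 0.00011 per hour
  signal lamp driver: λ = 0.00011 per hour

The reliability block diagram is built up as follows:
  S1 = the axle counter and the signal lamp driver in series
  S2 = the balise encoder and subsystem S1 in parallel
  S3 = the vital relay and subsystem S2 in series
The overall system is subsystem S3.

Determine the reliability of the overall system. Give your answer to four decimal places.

0.7108

R(vital relay) = exp(−0.00031 × 1000) = 0.733447
R(balise encoder) = exp(−0.00017 × 1000) = 0.843665
R(axle counter) = exp(−0.00011 × 1000) = 0.895834
R(signal lamp driver) = exp(−0.00011 × 1000) = 0.895834
Series (axle counter and signal lamp driver): 0.895834 × 0.895834 = 0.802519
Parallel (balise encoder and [0.802519]): 1 − (1 − 0.843665)(1 − 0.802519) = 0.969127
Series (vital relay and [0.969127]): 0.733447 × 0.969127 = 0.7108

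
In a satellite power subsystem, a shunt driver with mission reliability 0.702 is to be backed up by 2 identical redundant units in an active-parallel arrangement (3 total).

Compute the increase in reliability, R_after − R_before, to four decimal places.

R_before = 0.702
R_after = 1 − (1 − 0.702)^3 = 0.9735
ΔR = 0.9735 − 0.702 = 0.2715

0.2715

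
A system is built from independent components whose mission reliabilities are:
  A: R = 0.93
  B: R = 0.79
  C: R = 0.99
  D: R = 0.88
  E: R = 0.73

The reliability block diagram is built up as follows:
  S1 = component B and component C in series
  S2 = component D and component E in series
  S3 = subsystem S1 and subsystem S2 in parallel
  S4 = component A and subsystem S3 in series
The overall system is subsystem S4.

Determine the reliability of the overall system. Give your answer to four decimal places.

Series (B and C): 0.790000 × 0.990000 = 0.782100
Series (D and E): 0.880000 × 0.730000 = 0.642400
Parallel ([0.782100] and [0.642400]): 1 − (1 − 0.782100)(1 − 0.642400) = 0.922079
Series (A and [0.922079]): 0.930000 × 0.922079 = 0.8575

0.8575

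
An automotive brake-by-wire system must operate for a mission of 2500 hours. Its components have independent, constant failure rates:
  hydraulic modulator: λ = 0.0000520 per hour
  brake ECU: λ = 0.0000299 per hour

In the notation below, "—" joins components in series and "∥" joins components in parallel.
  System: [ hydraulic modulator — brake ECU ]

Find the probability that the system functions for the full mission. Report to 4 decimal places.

0.8149

R(hydraulic modulator) = exp(−0.0000520 × 2500) = 0.878095
R(brake ECU) = exp(−0.0000299 × 2500) = 0.927975
Series (hydraulic modulator and brake ECU): 0.878095 × 0.927975 = 0.8149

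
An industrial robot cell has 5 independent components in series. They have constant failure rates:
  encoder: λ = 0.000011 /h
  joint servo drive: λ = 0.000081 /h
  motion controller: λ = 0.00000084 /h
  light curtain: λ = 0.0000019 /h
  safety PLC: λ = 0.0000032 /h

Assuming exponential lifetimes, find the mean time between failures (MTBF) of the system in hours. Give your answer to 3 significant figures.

Series of exponential components: λ_sys = Σ λ_i
λ_sys = 0.000011 + 0.000081 + 0.00000084 + 0.0000019 + 0.0000032 = 9.7940e-05 /h
MTBF = 1 / λ_sys = 10200 h

10200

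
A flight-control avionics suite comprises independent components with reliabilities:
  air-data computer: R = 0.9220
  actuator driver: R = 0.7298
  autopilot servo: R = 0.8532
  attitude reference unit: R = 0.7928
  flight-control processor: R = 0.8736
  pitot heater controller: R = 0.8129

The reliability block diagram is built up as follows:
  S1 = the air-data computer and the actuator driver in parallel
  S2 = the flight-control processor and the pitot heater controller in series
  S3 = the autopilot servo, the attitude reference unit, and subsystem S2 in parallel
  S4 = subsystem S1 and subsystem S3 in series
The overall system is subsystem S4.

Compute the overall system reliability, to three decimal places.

Parallel (air-data computer and actuator driver): 1 − (1 − 0.92200)(1 − 0.72980) = 0.97892
Series (flight-control processor and pitot heater controller): 0.87360 × 0.81290 = 0.71015
Parallel (autopilot servo, attitude reference unit, and [0.71015]): 1 − (1 − 0.85320)(1 − 0.79280)(1 − 0.71015) = 0.99118
Series ([0.97892] and [0.99118]): 0.97892 × 0.99118 = 0.970

0.970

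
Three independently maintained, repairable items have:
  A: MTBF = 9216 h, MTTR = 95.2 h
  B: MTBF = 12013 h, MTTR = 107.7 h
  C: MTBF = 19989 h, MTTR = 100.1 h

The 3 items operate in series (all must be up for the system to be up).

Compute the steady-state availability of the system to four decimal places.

0.9761

A(A) = MTBF/(MTBF+MTTR) = 9216/(9216+95.2) = 0.989776
A(B) = MTBF/(MTBF+MTTR) = 12013/(12013+107.7) = 0.991114
A(C) = MTBF/(MTBF+MTTR) = 19989/(19989+100.1) = 0.995017
Series availability: 0.989776 × 0.991114 × 0.995017 = 0.9761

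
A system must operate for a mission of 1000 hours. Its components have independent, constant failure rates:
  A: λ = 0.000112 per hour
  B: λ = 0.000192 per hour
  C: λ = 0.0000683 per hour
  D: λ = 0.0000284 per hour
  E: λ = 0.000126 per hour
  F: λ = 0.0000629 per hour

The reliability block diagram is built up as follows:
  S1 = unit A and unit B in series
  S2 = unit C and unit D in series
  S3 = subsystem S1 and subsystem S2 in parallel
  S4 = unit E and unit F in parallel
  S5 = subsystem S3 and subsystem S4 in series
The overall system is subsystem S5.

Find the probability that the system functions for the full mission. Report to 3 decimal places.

R(A) = exp(−0.000112 × 1000) = 0.89404
R(B) = exp(−0.000192 × 1000) = 0.82531
R(C) = exp(−0.0000683 × 1000) = 0.93398
R(D) = exp(−0.0000284 × 1000) = 0.97200
R(E) = exp(−0.000126 × 1000) = 0.88161
R(F) = exp(−0.0000629 × 1000) = 0.93904
Series (A and B): 0.89404 × 0.82531 = 0.73786
Series (C and D): 0.93398 × 0.97200 = 0.90783
Parallel ([0.73786] and [0.90783]): 1 − (1 − 0.73786)(1 − 0.90783) = 0.97584
Parallel (E and F): 1 − (1 − 0.88161)(1 − 0.93904) = 0.99278
Series ([0.97584] and [0.99278]): 0.97584 × 0.99278 = 0.969

0.969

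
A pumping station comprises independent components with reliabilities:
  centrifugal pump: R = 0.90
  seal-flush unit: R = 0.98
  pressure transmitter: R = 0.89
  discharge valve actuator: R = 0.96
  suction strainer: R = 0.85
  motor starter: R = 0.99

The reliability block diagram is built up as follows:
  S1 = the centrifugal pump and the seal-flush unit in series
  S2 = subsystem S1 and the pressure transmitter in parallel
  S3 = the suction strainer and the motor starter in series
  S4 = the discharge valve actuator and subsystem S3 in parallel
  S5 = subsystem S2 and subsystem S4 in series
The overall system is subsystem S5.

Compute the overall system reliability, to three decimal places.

Series (centrifugal pump and seal-flush unit): 0.90000 × 0.98000 = 0.88200
Parallel ([0.88200] and pressure transmitter): 1 − (1 − 0.88200)(1 − 0.89000) = 0.98702
Series (suction strainer and motor starter): 0.85000 × 0.99000 = 0.84150
Parallel (discharge valve actuator and [0.84150]): 1 − (1 − 0.96000)(1 − 0.84150) = 0.99366
Series ([0.98702] and [0.99366]): 0.98702 × 0.99366 = 0.981

0.981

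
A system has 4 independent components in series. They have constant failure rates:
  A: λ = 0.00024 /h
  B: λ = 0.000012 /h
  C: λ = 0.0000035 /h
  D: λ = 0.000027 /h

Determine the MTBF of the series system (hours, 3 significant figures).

Series of exponential components: λ_sys = Σ λ_i
λ_sys = 0.00024 + 0.000012 + 0.0000035 + 0.000027 = 2.8250e-04 /h
MTBF = 1 / λ_sys = 3540 h

3540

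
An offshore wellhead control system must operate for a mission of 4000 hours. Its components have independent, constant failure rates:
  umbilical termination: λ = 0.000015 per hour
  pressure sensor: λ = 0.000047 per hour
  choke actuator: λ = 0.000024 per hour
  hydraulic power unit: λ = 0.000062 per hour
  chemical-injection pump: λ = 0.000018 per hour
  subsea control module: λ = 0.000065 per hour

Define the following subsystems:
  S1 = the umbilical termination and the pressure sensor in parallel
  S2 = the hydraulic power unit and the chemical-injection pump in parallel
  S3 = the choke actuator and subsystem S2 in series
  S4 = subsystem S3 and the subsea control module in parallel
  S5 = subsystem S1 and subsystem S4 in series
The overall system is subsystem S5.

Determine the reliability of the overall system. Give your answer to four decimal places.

0.9661

R(umbilical termination) = exp(−0.000015 × 4000) = 0.941765
R(pressure sensor) = exp(−0.000047 × 4000) = 0.828615
R(choke actuator) = exp(−0.000024 × 4000) = 0.908464
R(hydraulic power unit) = exp(−0.000062 × 4000) = 0.780360
R(chemical-injection pump) = exp(−0.000018 × 4000) = 0.930531
R(subsea control module) = exp(−0.000065 × 4000) = 0.771052
Parallel (umbilical termination and pressure sensor): 1 − (1 − 0.941765)(1 − 0.828615) = 0.990019
Parallel (hydraulic power unit and chemical-injection pump): 1 − (1 − 0.780360)(1 − 0.930531) = 0.984742
Series (choke actuator and [0.984742]): 0.908464 × 0.984742 = 0.894603
Parallel ([0.894603] and subsea control module): 1 − (1 − 0.894603)(1 − 0.771052) = 0.975870
Series ([0.990019] and [0.975870]): 0.990019 × 0.975870 = 0.9661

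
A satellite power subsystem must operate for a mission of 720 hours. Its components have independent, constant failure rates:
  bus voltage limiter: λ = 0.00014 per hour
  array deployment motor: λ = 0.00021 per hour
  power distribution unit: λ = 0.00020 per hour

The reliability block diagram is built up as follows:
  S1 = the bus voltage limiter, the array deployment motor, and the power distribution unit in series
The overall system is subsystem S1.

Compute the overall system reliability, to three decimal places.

R(bus voltage limiter) = exp(−0.00014 × 720) = 0.90411
R(array deployment motor) = exp(−0.00021 × 720) = 0.85968
R(power distribution unit) = exp(−0.00020 × 720) = 0.86589
Series (bus voltage limiter, array deployment motor, and power distribution unit): 0.90411 × 0.85968 × 0.86589 = 0.673

0.673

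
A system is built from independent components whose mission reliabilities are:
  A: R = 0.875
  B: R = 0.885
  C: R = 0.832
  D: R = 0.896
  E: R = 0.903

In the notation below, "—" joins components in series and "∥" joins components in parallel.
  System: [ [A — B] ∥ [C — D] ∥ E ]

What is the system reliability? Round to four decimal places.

0.9944

Series (A and B): 0.875000 × 0.885000 = 0.774375
Series (C and D): 0.832000 × 0.896000 = 0.745472
Parallel ([0.774375], [0.745472], and E): 1 − (1 − 0.774375)(1 − 0.745472)(1 − 0.903000) = 0.9944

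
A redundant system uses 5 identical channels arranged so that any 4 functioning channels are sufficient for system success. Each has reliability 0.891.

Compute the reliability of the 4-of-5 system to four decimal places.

0.9050

R = Σ_{i=4}^{5} C(5,i) p^i (1−p)^{5−i} with p = 0.891
C(5,4)·0.891^4·0.109^1 = 0.343485
C(5,5)·0.891^5·0.109^0 = 0.561550
Sum = 0.9050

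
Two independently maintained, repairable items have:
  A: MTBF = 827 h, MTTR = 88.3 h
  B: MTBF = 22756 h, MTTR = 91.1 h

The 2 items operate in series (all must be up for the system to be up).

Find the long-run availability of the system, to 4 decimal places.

0.8999

A(A) = MTBF/(MTBF+MTTR) = 827/(827+88.3) = 0.903529
A(B) = MTBF/(MTBF+MTTR) = 22756/(22756+91.1) = 0.996013
Series availability: 0.903529 × 0.996013 = 0.8999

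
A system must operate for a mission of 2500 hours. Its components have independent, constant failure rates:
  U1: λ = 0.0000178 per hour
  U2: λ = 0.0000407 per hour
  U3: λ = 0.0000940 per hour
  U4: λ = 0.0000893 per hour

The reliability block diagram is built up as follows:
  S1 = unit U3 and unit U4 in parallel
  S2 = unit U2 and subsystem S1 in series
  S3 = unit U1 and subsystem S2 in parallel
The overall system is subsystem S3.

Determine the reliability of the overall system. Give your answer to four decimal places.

R(U1) = exp(−0.0000178 × 2500) = 0.956476
R(U2) = exp(−0.0000407 × 2500) = 0.903255
R(U3) = exp(−0.0000940 × 2500) = 0.790571
R(U4) = exp(−0.0000893 × 2500) = 0.799915
Parallel (U3 and U4): 1 − (1 − 0.790571)(1 − 0.799915) = 0.958096
Series (U2 and [0.958096]): 0.903255 × 0.958096 = 0.865405
Parallel (U1 and [0.865405]): 1 − (1 − 0.956476)(1 − 0.865405) = 0.9941

0.9941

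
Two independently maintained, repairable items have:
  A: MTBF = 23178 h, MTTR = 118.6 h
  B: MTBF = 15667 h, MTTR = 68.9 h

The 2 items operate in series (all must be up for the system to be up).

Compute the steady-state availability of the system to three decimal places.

0.991

A(A) = MTBF/(MTBF+MTTR) = 23178/(23178+118.6) = 0.994909
A(B) = MTBF/(MTBF+MTTR) = 15667/(15667+68.9) = 0.995621
Series availability: 0.994909 × 0.995621 = 0.991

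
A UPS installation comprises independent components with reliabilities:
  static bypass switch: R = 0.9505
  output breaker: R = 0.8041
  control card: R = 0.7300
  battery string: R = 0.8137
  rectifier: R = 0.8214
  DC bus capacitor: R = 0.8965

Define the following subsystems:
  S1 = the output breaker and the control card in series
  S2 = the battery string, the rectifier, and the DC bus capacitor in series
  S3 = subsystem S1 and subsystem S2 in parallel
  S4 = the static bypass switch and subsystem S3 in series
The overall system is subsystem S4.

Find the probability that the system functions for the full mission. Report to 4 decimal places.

0.7932

Series (output breaker and control card): 0.804100 × 0.730000 = 0.586993
Series (battery string, rectifier, and DC bus capacitor): 0.813700 × 0.821400 × 0.896500 = 0.599197
Parallel ([0.586993] and [0.599197]): 1 − (1 − 0.586993)(1 − 0.599197) = 0.834466
Series (static bypass switch and [0.834466]): 0.950500 × 0.834466 = 0.7932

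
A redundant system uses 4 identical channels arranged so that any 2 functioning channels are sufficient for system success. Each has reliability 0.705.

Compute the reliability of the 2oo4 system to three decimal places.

R = Σ_{i=2}^{4} C(4,i) p^i (1−p)^{4−i} with p = 0.705
C(4,2)·0.705^2·0.295^2 = 0.25952
C(4,3)·0.705^3·0.295^1 = 0.41348
C(4,4)·0.705^4·0.295^0 = 0.24703
Sum = 0.920

0.920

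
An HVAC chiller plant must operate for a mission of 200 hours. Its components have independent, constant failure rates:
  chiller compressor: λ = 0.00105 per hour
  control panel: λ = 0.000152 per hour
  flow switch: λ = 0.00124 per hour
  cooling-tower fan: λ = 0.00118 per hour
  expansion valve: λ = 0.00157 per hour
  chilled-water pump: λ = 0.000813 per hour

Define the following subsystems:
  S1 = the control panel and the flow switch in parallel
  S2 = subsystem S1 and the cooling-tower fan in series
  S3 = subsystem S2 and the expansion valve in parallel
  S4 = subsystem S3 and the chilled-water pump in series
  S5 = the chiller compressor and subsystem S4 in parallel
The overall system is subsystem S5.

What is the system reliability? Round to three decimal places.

R(chiller compressor) = exp(−0.00105 × 200) = 0.81058
R(control panel) = exp(−0.000152 × 200) = 0.97006
R(flow switch) = exp(−0.00124 × 200) = 0.78036
R(cooling-tower fan) = exp(−0.00118 × 200) = 0.78978
R(expansion valve) = exp(−0.00157 × 200) = 0.73052
R(chilled-water pump) = exp(−0.000813 × 200) = 0.84993
Parallel (control panel and flow switch): 1 − (1 − 0.97006)(1 − 0.78036) = 0.99342
Series ([0.99342] and cooling-tower fan): 0.99342 × 0.78978 = 0.78458
Parallel ([0.78458] and expansion valve): 1 − (1 − 0.78458)(1 − 0.73052) = 0.94195
Series ([0.94195] and chilled-water pump): 0.94195 × 0.84993 = 0.80059
Parallel (chiller compressor and [0.80059]): 1 − (1 − 0.81058)(1 − 0.80059) = 0.962

0.962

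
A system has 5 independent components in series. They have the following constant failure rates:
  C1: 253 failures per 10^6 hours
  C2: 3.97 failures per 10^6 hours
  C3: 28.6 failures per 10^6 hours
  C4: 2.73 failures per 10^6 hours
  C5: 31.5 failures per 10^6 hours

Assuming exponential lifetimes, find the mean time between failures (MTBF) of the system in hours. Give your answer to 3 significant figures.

Series of exponential components: λ_sys = Σ λ_i
λ_sys = 0.000253 + 0.00000397 + 0.0000286 + 0.00000273 + 0.0000315 = 3.1980e-04 /h
MTBF = 1 / λ_sys = 3130 h

3130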